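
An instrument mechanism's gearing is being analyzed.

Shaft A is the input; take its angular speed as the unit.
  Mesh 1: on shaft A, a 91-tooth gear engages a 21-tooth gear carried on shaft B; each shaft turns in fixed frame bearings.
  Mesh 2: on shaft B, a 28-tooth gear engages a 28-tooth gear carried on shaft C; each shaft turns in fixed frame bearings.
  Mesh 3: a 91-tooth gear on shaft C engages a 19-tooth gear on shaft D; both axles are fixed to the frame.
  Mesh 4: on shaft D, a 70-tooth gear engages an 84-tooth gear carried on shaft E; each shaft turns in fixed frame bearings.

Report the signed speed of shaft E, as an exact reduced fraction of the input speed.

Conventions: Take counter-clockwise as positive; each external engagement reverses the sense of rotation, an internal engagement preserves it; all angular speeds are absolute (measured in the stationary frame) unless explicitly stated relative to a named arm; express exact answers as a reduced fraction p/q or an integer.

5915/342

4-mesh fixed-axis compound train (all bearings frame-fixed)
mesh 1 [91T→21T]: |ω|/ω_in = 1×91/21 = 13/3, sense flips to −
mesh 2 [28T→28T]: |ω|/ω_in = (13/3)×28/28 = 13/3, sense flips to +
mesh 3 [91T→19T]: |ω|/ω_in = (13/3)×91/19 = 1183/57, sense flips to −
mesh 4 [70T→84T]: |ω|/ω_in = (1183/57)×70/84 = 5915/342, sense flips to +
signed output speed (× input speed) = 5915/342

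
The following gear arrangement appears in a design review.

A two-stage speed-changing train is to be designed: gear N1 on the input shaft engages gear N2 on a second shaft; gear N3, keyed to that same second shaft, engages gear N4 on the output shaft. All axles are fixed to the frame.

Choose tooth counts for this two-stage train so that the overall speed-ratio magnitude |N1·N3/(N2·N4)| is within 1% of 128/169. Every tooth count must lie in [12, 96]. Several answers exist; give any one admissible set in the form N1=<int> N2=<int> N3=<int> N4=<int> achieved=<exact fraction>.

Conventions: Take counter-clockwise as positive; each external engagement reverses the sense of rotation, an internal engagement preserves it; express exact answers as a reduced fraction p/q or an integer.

N1=16 N2=13 N3=16 N4=26 achieved=128/169

2-stage fixed-axis compound train for ratio 128/169
target = 128/169 in lowest terms: an exact hit needs N1·N3 = k·128 and N2·N4 = k·169 for one integer k, every count in [12, 96]; additionally prefer no 1:1 stage (N1 ≠ N2, N3 ≠ N4)
k = 1: no 1:1-free in-range split of k·128 and k·169 into factor pairs; take k = 2
k = 2: N1·N3 = 256 = 16·16, N2·N4 = 338 = 13·26
achieved = 16·16/(13·26) = 128/169; |achieved − target| = 0 ≤ 32/4225 ✓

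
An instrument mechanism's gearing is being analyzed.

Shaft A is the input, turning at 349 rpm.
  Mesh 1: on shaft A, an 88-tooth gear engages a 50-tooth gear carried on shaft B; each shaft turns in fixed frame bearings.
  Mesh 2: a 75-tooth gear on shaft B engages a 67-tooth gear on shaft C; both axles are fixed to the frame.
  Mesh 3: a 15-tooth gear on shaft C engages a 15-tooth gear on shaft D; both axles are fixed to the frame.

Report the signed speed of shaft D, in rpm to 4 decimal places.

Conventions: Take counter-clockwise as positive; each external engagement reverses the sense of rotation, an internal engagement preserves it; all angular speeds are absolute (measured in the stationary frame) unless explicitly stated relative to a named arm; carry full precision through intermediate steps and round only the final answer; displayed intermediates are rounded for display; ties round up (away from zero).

topology: fixed-axis compound train — 3 meshes, A→D
mesh 1 [88T→50T]: ω = 349.0000×88/50 = 614.2400 rpm, sense flips to −
mesh 2 [75T→67T]: ω = 614.2400×75/67 = 687.5821 rpm, sense flips to +
mesh 3 [15T→15T]: ω = 687.5821×15/15 = 687.5821 rpm, sense flips to −
signed output speed = -687.5821 rpm

-687.5821 rpm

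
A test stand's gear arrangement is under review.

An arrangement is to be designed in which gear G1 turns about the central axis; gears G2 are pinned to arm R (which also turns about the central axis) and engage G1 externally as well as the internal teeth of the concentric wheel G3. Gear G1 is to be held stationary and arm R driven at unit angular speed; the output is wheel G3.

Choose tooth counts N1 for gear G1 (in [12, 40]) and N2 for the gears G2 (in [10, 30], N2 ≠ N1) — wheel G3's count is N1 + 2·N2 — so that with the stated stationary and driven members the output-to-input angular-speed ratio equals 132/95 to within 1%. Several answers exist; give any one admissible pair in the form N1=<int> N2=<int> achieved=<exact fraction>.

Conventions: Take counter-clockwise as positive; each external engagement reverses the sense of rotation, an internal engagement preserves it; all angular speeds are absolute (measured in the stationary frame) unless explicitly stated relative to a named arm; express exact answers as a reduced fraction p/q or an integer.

N1=37 N2=29 achieved=132/95

class = planetary set [ratio 132/95 wanted; Willis about the carrier]
Willis with ω_sun = 0: ω_ring/ω_arm = (N1+N3)/N3; set equal to 132/95  ⇒  N3/N1 = 1/(132/95 − 1) = 95/37
N3 = N1 + 2·N2  ⇒  N2/N1 = (N3/N1 − 1)/2 = (95/37 − 1)/2 = 29/37
smallest multiple with N1 ≥ 12 and N2 ≥ 10: k = 1  ⇒  N1 = 1·37 = 37, N2 = 1·29 = 29 (N1 ≤ 40, N2 ≤ 30, N2 ≠ N1 ✓), N3 = 37 + 2·29 = 95
check: (N1+N3)/N3 with N1 = 37, N3 = 95 gives 132/95; |achieved − target| = 0 ≤ 33/2375 ✓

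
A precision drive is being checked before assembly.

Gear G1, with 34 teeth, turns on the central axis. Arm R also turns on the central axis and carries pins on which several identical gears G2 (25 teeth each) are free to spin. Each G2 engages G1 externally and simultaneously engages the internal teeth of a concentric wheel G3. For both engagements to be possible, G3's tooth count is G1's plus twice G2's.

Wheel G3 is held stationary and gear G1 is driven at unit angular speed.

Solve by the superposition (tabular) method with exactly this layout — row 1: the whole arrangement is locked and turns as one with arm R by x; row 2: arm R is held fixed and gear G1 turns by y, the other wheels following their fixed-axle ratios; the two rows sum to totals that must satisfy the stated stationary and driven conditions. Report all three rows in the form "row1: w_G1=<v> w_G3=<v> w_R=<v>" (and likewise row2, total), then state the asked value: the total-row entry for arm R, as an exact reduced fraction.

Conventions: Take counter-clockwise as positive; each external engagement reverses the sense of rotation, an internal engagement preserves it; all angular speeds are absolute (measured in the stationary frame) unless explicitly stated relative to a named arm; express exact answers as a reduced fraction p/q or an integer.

planetary set (34T centre, 25T on arm, 84T internal) — Willis relation
row 1 — lock + rotate with arm: ω_sun = ω_ring = ω_arm = x
row 2 (arm held, sun turns y): ω_ring = −(34/84)·y, ω_arm = 0
boundary: total ω_ring = x − (34/84)·y = 0 and total ω_sun = x + y = 1  ⇒  y = 42/59, x = 17/59
row 2 ring = −(34/84)·42/59 = -17/59
totals (row 1 + row 2): sun 17/59 + 42/59 = 1, ring 17/59 + (-17/59) = 0, arm 17/59 + 0 = 17/59
asked cell (total, arm) = 17/59

row1: w_G1=17/59 w_G3=17/59 w_R=17/59
row2: w_G1=42/59 w_G3=-17/59 w_R=0
total: w_G1=1 w_G3=0 w_R=17/59
asked value: 17/59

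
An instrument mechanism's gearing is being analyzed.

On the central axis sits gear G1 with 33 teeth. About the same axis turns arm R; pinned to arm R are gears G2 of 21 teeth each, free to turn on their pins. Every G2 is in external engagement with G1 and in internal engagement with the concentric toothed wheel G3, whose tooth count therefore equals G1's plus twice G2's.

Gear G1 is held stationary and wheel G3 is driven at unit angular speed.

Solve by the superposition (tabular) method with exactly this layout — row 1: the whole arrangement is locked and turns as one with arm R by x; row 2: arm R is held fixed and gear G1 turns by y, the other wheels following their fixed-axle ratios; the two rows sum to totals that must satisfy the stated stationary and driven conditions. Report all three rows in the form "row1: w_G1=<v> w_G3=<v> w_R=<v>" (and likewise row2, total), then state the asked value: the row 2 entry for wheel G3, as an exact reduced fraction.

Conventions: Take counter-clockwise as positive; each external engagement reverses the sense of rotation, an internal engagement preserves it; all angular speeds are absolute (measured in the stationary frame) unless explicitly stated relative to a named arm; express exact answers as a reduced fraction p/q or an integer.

row1: w_G1=25/36 w_G3=25/36 w_R=25/36
row2: w_G1=-25/36 w_G3=11/36 w_R=0
total: w_G1=0 w_G3=1 w_R=25/36
asked value: 11/36

class = planetary set [G3 = 33+2·21 = 75; Willis about the carrier]
row 1 (train locked, turned with arm): all members turn x
row 2: sun turns y, ring = −(33/75)·y, arm 0
boundary: total ω_sun = x + y = 0 and total ω_ring = x − (33/75)·y = 1  ⇒  y = -25/36, x = 25/36
row 2 ring = −(33/75)·(-25/36) = 11/36
totals (row 1 + row 2): sun 25/36 + (-25/36) = 0, ring 25/36 + 11/36 = 1, arm 25/36 + 0 = 25/36
asked cell (row2, ring) = 11/36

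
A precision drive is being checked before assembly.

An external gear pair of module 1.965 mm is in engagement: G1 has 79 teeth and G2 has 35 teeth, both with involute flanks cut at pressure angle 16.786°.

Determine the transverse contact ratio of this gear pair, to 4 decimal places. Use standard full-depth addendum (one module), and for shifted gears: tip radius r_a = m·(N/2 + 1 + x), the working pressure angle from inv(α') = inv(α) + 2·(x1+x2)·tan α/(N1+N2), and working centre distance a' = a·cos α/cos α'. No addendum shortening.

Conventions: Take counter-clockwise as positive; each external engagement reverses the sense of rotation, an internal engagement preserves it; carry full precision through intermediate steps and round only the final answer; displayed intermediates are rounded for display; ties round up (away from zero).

1.9547

class = single-mesh tooth geometry [involute pair 79T × 35T, m = 1.965]
base radii: r_b1 = 74.310226, r_b2 = 32.922252
tip radii: r_a1 = 79.582500, r_a2 = 36.352500
no profile shift: α' = α, a' = a
action lengths: √(r_a1²−r_b1²) = 28.484464, √(r_a2²−r_b2²) = 15.415239
base pitch p_b = π·m·cos α = 5.910189
CR = (28.484464 + 15.415239 − 112.005000·sin 16.78600°)/5.910189 = 1.954743
contact ratio ≈ 1.9547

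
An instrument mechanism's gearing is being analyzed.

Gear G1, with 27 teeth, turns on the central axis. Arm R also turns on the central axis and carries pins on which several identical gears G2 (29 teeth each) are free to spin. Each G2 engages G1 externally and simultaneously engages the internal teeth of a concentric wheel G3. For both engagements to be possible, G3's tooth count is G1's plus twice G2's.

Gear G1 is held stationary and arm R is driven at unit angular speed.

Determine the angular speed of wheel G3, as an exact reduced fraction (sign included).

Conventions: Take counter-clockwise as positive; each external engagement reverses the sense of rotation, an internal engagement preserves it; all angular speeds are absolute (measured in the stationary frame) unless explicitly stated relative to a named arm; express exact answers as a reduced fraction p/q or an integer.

class = planetary set [G3 = 27+2·29 = 85; Willis about the carrier]
ring teeth: 27 + 2·29 = 85
27(ω_sun−ω_arm) = −85(ω_ring−ω_arm),  ω_sun = 0, ω_arm = 1
ω_ring = 1 − (27/85)(0−1) = 112/85
exact speed ratio = 112/85

112/85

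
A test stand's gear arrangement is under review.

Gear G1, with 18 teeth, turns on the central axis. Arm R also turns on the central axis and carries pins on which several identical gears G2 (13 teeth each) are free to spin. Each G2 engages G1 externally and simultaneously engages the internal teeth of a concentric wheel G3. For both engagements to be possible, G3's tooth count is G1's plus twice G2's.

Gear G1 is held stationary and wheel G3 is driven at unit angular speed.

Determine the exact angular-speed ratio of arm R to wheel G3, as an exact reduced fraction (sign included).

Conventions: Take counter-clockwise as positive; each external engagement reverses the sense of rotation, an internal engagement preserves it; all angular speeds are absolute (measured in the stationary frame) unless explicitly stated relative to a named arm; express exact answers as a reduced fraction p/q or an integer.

22/31

recognized (axles ride arm R): planetary set, 18/13/44 teeth
ring teeth: 18 + 2·13 = 44
18(ω_sun−ω_arm) = −44(ω_ring−ω_arm),  ω_sun = 0, ω_ring = 1
18(0−ω_arm) = −44(1−ω_arm)  ⇒  62·ω_arm = 44  ⇒  ω_arm = 22/31
ω_out/ω_in = 22/31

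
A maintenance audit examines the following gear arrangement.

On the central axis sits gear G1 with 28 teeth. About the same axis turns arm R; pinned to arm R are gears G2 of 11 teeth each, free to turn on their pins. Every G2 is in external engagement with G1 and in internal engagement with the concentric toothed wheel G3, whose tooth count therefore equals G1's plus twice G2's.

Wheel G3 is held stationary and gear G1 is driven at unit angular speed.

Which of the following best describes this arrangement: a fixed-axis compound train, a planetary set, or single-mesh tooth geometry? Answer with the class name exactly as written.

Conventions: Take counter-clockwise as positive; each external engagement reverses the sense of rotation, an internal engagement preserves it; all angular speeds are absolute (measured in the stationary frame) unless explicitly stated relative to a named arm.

planetary set

topology: planetary set — G1 28T / G2 11T / G3 50T, arm = carrier (Willis)
classification: planetary set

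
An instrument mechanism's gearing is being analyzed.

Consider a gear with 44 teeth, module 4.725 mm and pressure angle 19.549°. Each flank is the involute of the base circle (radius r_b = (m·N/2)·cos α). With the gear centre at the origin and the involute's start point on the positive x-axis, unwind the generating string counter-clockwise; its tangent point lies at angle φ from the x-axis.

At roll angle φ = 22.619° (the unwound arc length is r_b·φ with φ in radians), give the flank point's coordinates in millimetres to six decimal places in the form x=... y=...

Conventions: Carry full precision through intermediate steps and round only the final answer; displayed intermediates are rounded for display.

class = single-mesh tooth geometry [base-circle involute, m = 4.725, 44T]
pitch radius r_p = m·N/2 = 4.725·44/2 = 103.950000
base radius r_b = r_p·cos α = 103.950000·cos 19.549° = 97.957872
roll angle φ = 22.619° = 0.39477602 rad
x = r_b·(cos φ + φ·sin φ) = 105.296304
y = r_b·(sin φ − φ·cos φ) = 1.977820

x=105.296304 y=1.977820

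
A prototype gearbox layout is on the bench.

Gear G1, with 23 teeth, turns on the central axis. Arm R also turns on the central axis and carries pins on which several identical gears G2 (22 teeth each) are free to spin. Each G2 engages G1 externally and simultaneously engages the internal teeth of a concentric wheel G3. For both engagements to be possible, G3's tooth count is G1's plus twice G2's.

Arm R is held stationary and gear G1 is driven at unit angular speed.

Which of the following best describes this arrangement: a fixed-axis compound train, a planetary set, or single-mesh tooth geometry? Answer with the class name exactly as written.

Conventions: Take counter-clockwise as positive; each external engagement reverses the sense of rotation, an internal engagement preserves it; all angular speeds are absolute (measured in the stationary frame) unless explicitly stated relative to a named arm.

planetary set (23T centre, 22T on arm, 67T internal) — Willis relation
classification: planetary set

planetary set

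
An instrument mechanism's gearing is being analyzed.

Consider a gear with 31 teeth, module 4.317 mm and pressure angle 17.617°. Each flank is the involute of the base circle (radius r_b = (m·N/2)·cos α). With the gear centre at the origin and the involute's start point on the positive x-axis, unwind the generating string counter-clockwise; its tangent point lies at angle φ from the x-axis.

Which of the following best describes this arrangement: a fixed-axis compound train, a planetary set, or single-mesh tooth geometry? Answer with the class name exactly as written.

single-mesh tooth geometry

class = single-mesh tooth geometry [base-circle involute, m = 4.317, 31T]
classification: single-mesh tooth geometry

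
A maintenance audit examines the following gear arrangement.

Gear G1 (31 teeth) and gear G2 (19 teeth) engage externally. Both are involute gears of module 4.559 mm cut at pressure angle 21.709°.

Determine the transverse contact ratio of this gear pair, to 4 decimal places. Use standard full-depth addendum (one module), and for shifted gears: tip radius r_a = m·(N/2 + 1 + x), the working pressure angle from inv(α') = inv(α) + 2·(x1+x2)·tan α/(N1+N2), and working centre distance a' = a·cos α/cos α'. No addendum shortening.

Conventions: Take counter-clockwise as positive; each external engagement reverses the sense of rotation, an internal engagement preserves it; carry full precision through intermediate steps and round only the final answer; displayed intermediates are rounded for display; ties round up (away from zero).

single-mesh involute tooth geometry (31T engaging 19T at module 4.559)
base radii: r_b1 = 65.652584, r_b2 = 40.238680
tip radii: r_a1 = 75.223500, r_a2 = 47.869500
no profile shift: α' = α, a' = a
action lengths: √(r_a1²−r_b1²) = 36.719385, √(r_a2²−r_b2²) = 25.929474
base pitch p_b = π·m·cos α = 13.306689
CR = (36.719385 + 25.929474 − 113.975000·sin 21.70900°)/13.306689 = 1.539853
contact ratio ≈ 1.5399

1.5399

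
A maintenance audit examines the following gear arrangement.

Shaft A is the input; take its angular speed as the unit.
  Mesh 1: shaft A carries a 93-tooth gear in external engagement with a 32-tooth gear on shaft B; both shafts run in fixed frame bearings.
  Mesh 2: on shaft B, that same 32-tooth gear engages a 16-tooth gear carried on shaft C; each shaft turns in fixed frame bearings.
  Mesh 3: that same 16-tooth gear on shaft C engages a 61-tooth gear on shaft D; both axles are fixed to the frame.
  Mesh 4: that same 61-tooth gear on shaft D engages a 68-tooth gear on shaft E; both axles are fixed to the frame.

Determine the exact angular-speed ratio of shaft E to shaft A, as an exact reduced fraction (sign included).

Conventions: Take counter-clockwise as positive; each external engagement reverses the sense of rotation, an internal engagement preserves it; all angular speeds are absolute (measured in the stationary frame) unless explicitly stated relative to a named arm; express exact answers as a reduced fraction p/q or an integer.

class = fixed-axis compound train [4 meshes; 4 ratios multiply, 4 sense flips]
mesh 1 [93T→32T]: running ratio 93/32, sense −
mesh 2 [32T→16T]: running ratio 93/16, sense +
mesh 3 [16T→61T]: running ratio 93/61, sense −
mesh 4 [61T→68T]: running ratio 93/68, sense +
ω_out/ω_in = 93/68

93/68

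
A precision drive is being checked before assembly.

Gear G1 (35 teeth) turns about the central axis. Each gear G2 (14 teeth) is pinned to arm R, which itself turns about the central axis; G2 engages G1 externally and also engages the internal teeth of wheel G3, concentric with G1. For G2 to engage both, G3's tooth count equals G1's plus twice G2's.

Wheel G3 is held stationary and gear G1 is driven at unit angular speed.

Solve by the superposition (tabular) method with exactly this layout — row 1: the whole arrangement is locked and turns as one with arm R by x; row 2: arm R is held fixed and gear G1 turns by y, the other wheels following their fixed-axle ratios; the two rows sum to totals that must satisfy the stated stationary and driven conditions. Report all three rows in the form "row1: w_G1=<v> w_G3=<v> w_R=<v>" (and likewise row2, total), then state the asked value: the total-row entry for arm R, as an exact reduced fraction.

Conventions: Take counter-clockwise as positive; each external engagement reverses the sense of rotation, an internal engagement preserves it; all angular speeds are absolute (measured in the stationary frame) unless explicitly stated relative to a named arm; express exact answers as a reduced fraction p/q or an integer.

recognized (axles ride arm R): planetary set, 35/14/63 teeth
row 1: whole set turns with the arm by x
row 2 — arm fixed, fixed-axis ratios: sun y, ring −(35/63)·y, arm 0
boundary: total ω_ring = x − (35/63)·y = 0 and total ω_sun = x + y = 1  ⇒  y = 9/14, x = 5/14
row 2 ring = −(35/63)·9/14 = -5/14
totals (row 1 + row 2): sun 5/14 + 9/14 = 1, ring 5/14 + (-5/14) = 0, arm 5/14 + 0 = 5/14
asked cell (total, arm) = 5/14

row1: w_G1=5/14 w_G3=5/14 w_R=5/14
row2: w_G1=9/14 w_G3=-5/14 w_R=0
total: w_G1=1 w_G3=0 w_R=5/14
asked value: 5/14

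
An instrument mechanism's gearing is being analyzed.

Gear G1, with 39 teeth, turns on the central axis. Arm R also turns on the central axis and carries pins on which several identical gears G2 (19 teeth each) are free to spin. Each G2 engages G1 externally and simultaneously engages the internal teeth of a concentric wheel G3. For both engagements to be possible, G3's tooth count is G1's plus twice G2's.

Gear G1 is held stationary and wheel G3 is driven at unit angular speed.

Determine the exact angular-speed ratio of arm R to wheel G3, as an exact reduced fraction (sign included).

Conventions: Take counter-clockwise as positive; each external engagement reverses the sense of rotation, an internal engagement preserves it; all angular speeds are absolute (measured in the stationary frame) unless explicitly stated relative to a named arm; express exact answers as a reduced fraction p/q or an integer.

77/116

topology: planetary set — G1 39T / G2 19T / G3 77T, arm = carrier (Willis)
ring teeth: 39 + 2·19 = 77
39(ω_sun−ω_arm) = −77(ω_ring−ω_arm),  ω_sun = 0, ω_ring = 1
39(0−ω_arm) = −77(1−ω_arm)  ⇒  116·ω_arm = 77  ⇒  ω_arm = 77/116
ω_out/ω_in = 77/116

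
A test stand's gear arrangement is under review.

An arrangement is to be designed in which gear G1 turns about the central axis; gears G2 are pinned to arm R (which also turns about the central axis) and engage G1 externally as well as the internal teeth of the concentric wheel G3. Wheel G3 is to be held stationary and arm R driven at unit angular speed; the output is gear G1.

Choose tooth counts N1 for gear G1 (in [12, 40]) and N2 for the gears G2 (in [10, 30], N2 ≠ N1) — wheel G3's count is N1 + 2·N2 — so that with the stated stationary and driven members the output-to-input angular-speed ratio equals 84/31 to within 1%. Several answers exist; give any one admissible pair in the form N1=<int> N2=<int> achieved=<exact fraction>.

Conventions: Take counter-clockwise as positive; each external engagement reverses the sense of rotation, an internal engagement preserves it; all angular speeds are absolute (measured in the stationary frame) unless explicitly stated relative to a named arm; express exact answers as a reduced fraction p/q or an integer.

N1=31 N2=11 achieved=84/31

class = planetary set [ratio 84/31 wanted; Willis about the carrier]
Willis with ω_ring = 0: ω_sun/ω_arm = (N1+N3)/N1; set equal to 84/31  ⇒  N3/N1 = 84/31 − 1 = 53/31
N3 = N1 + 2·N2  ⇒  N2/N1 = (N3/N1 − 1)/2 = (53/31 − 1)/2 = 11/31
smallest multiple with N1 ≥ 12 and N2 ≥ 10: k = 1  ⇒  N1 = 1·31 = 31, N2 = 1·11 = 11 (N1 ≤ 40, N2 ≤ 30, N2 ≠ N1 ✓), N3 = 31 + 2·11 = 53
check: (N1+N3)/N1 with N1 = 31, N3 = 53 gives 84/31; |achieved − target| = 0 ≤ 21/775 ✓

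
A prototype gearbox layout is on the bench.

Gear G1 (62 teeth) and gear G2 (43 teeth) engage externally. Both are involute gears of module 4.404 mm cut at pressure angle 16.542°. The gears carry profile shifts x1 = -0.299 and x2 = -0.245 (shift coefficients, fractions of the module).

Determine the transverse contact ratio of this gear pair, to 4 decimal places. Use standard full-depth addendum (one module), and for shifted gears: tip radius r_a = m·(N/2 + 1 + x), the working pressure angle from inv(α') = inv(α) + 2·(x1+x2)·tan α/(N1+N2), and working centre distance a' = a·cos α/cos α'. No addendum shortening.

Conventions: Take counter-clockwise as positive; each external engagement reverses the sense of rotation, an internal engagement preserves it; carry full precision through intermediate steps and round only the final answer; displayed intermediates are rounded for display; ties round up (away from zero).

class = single-mesh tooth geometry [involute pair 62T × 43T, m = 4.404]
base radii: r_b1 = 130.873447, r_b2 = 90.767068
tip radii: r_a1 = 139.611204, r_a2 = 98.011020
inv(α') = inv(16.542°) + 2·(-0.299-0.245)·tan α/(62+43) = 0.00522106  ⇒  α' = 14.21690°
a' = a·cos α / cos α' = 231.2100·cos 16.542°/cos 14.21690° = 228.643184
action lengths: √(r_a1²−r_b1²) = 48.615113, √(r_a2²−r_b2²) = 36.979716
base pitch p_b = π·m·cos α = 13.262937
CR = (48.615113 + 36.979716 − 228.643184·sin 14.21690°)/13.262937 = 2.219838
contact ratio ≈ 2.2198

2.2198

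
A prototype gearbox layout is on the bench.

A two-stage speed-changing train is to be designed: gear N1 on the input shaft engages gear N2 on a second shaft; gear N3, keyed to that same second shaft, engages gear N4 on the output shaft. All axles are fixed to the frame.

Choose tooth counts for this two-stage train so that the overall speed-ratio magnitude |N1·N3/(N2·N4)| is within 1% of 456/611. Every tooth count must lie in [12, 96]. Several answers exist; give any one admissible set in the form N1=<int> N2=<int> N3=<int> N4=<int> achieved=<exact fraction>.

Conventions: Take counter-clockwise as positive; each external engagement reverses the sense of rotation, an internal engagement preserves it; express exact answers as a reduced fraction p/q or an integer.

N1=12 N2=13 N3=38 N4=47 achieved=456/611

2-stage fixed-axis compound train for ratio 456/611
target = 456/611 in lowest terms: an exact hit needs N1·N3 = k·456 and N2·N4 = k·611 for one integer k, every count in [12, 96]; additionally prefer no 1:1 stage (N1 ≠ N2, N3 ≠ N4)
k = 1: N1·N3 = 456 = 12·38, N2·N4 = 611 = 13·47
achieved = 12·38/(13·47) = 456/611; |achieved − target| = 0 ≤ 114/15275 ✓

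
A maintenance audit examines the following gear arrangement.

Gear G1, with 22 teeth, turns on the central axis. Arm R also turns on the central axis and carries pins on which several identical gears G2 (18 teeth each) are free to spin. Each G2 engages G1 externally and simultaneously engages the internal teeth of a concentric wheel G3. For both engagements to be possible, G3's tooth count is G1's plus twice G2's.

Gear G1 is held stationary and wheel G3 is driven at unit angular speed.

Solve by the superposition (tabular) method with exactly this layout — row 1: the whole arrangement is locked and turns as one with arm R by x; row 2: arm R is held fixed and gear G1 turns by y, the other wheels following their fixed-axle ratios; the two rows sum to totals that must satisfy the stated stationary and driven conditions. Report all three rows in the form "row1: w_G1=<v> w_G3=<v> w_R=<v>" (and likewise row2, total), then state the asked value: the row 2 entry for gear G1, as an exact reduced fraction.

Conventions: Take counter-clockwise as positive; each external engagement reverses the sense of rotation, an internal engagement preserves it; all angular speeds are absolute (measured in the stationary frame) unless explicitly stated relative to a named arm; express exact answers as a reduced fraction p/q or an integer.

row1: w_G1=29/40 w_G3=29/40 w_R=29/40
row2: w_G1=-29/40 w_G3=11/40 w_R=0
total: w_G1=0 w_G3=1 w_R=29/40
asked value: -29/40

recognized (axles ride arm R): planetary set, 22/18/58 teeth
superposition row 1 [locked train]: every member turns x
row 2 — arm fixed, fixed-axis ratios: sun y, ring −(22/58)·y, arm 0
boundary: total ω_sun = x + y = 0 and total ω_ring = x − (22/58)·y = 1  ⇒  y = -29/40, x = 29/40
row 2 ring = −(22/58)·(-29/40) = 11/40
totals (row 1 + row 2): sun 29/40 + (-29/40) = 0, ring 29/40 + 11/40 = 1, arm 29/40 + 0 = 29/40
asked cell (row2, sun) = -29/40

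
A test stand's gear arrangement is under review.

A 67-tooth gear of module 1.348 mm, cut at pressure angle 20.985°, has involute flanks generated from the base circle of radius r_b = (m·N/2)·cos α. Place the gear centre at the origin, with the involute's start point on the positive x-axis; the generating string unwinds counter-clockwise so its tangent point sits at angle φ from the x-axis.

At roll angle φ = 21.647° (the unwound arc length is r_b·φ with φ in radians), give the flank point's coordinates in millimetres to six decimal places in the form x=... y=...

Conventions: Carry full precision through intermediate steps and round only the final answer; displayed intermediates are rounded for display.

x=45.065519 y=0.747175

class = single-mesh tooth geometry [base-circle involute, m = 1.348, 67T]
pitch radius r_p = m·N/2 = 1.348·67/2 = 45.158000
base radius r_b = r_p·cos α = 45.158000·cos 20.985° = 42.162860
roll angle φ = 21.647° = 0.37781142 rad
x = r_b·(cos φ + φ·sin φ) = 45.065519
y = r_b·(sin φ − φ·cos φ) = 0.747175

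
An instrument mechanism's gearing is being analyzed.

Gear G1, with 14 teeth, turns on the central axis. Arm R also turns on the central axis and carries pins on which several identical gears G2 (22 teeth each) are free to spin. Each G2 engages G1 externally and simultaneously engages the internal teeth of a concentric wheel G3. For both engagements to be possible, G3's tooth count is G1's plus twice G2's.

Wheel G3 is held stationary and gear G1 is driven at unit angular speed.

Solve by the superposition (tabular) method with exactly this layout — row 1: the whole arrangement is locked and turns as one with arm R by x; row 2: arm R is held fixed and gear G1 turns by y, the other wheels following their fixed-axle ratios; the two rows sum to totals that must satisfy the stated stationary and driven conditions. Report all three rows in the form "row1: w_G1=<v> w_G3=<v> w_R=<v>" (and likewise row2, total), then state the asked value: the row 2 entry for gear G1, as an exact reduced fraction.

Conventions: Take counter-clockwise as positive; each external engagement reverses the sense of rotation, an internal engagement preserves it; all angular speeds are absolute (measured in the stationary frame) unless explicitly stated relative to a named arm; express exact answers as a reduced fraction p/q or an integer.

topology: planetary set — G1 14T / G2 22T / G3 58T, arm = carrier (Willis)
row 1 — lock + rotate with arm: ω_sun = ω_ring = ω_arm = x
row 2 — arm fixed, fixed-axis ratios: sun y, ring −(14/58)·y, arm 0
boundary: total ω_ring = x − (14/58)·y = 0 and total ω_sun = x + y = 1  ⇒  y = 29/36, x = 7/36
row 2 ring = −(14/58)·29/36 = -7/36
totals (row 1 + row 2): sun 7/36 + 29/36 = 1, ring 7/36 + (-7/36) = 0, arm 7/36 + 0 = 7/36
asked cell (row2, sun) = 29/36

row1: w_G1=7/36 w_G3=7/36 w_R=7/36
row2: w_G1=29/36 w_G3=-7/36 w_R=0
total: w_G1=1 w_G3=0 w_R=7/36
asked value: 29/36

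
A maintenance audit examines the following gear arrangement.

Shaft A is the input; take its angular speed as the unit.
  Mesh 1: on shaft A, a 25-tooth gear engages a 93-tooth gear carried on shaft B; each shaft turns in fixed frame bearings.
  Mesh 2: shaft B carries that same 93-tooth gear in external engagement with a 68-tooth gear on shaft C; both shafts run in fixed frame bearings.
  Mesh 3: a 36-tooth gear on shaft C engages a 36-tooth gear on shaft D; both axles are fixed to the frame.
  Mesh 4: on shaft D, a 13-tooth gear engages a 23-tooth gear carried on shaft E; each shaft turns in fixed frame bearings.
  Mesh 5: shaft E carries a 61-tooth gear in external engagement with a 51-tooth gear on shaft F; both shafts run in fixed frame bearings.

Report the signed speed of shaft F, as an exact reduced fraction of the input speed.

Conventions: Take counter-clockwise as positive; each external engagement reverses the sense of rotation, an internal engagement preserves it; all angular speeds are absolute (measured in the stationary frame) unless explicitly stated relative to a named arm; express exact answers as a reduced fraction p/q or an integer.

-19825/79764

5-mesh fixed-axis compound train (all bearings frame-fixed)
mesh 1 [25T→93T]: |ω|/ω_in = 1×25/93 = 25/93, sense flips to −
mesh 2 [93T→68T]: |ω|/ω_in = (25/93)×93/68 = 25/68, sense flips to +
mesh 3 [36T→36T]: |ω|/ω_in = (25/68)×36/36 = 25/68, sense flips to −
mesh 4 [13T→23T]: |ω|/ω_in = (25/68)×13/23 = 325/1564, sense flips to +
mesh 5 [61T→51T]: |ω|/ω_in = (325/1564)×61/51 = 19825/79764, sense flips to −
signed output speed (× input speed) = -19825/79764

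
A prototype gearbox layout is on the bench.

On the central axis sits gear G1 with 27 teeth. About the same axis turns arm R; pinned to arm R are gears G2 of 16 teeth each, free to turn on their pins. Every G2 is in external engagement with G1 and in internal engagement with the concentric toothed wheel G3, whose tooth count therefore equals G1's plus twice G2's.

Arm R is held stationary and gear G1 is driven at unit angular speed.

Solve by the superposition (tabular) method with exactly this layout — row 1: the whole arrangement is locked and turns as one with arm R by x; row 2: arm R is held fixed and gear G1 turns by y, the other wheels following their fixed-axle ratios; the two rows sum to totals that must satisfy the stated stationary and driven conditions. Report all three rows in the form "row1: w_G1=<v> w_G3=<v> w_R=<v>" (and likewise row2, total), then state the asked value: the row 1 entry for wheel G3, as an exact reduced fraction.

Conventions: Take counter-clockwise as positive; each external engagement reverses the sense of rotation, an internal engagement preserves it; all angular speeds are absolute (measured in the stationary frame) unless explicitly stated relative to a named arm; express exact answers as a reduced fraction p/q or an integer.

class = planetary set [G3 = 27+2·16 = 59; Willis about the carrier]
superposition row 1 [locked train]: every member turns x
row 2 — arm fixed, fixed-axis ratios: sun y, ring −(27/59)·y, arm 0
boundary: total ω_arm = x = 0 and total ω_sun = x + y = 1  ⇒  y = 1, x = 0
row 2 ring = −(27/59)·1 = -27/59
totals (row 1 + row 2): sun 0 + 1 = 1, ring 0 + (-27/59) = -27/59, arm 0 + 0 = 0
asked cell (row1, ring) = 0

row1: w_G1=0 w_G3=0 w_R=0
row2: w_G1=1 w_G3=-27/59 w_R=0
total: w_G1=1 w_G3=-27/59 w_R=0
asked value: 0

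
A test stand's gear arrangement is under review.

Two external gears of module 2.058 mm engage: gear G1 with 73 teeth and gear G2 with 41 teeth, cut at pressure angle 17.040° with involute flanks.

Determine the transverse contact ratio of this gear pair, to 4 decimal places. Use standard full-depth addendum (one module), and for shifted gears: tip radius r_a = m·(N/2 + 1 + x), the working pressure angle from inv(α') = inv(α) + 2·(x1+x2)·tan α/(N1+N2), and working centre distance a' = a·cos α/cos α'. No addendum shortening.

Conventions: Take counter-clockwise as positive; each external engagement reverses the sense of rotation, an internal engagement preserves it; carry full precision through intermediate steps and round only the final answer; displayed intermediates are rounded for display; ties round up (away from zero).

single-mesh involute tooth geometry (73T engaging 41T at module 2.058)
base radii: r_b1 = 71.819394, r_b2 = 40.336920
tip radii: r_a1 = 77.175000, r_a2 = 44.247000
no profile shift: α' = α, a' = a
action lengths: √(r_a1²−r_b1²) = 28.248101, √(r_a2²−r_b2²) = 18.185980
base pitch p_b = π·m·cos α = 6.181569
CR = (28.248101 + 18.185980 − 117.306000·sin 17.04000°)/6.181569 = 1.950770
contact ratio ≈ 1.9508

1.9508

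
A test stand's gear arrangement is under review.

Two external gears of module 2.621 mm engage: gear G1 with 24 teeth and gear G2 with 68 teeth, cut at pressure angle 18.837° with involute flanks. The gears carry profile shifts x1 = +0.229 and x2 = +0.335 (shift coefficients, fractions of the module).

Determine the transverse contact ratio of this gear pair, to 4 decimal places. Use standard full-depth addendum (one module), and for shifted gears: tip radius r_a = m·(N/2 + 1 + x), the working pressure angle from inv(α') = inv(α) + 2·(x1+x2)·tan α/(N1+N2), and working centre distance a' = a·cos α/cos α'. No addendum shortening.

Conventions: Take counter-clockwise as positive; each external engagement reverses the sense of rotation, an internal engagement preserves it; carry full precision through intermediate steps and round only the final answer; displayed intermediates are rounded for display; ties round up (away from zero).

1.6605

recognized (one external pair, fixed centres): single-mesh tooth geometry, m = 2.621, N1 = 24, N2 = 68
base radii: r_b1 = 29.767461, r_b2 = 84.341139
tip radii: r_a1 = 34.673209, r_a2 = 92.613035
inv(α') = inv(18.837°) + 2·(+0.229+0.335)·tan α/(24+68) = 0.01656364  ⇒  α' = 20.69128°
a' = a·cos α / cos α' = 120.5660·cos 18.837°/cos 20.69128° = 121.976343
action lengths: √(r_a1²−r_b1²) = 17.780036, √(r_a2²−r_b2²) = 38.258940
base pitch p_b = π·m·cos α = 7.793103
CR = (17.780036 + 38.258940 − 121.976343·sin 20.69128°)/7.793103 = 1.660541
contact ratio ≈ 1.6605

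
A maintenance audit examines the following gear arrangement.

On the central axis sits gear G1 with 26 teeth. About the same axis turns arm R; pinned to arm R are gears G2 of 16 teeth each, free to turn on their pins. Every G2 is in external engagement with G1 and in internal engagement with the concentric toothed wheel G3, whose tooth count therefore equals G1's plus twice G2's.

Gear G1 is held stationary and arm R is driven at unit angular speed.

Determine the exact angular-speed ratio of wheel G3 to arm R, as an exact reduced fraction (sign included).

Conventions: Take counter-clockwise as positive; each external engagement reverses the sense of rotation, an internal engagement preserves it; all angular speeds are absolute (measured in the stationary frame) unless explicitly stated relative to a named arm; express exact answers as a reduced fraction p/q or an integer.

class = planetary set [G3 = 26+2·16 = 58; Willis about the carrier]
ring teeth: 26 + 2·16 = 58
26(ω_sun−ω_arm) = −58(ω_ring−ω_arm),  ω_sun = 0, ω_arm = 1
ω_ring = 1 − (26/58)(0−1) = 42/29
ω_out/ω_in = 42/29

42/29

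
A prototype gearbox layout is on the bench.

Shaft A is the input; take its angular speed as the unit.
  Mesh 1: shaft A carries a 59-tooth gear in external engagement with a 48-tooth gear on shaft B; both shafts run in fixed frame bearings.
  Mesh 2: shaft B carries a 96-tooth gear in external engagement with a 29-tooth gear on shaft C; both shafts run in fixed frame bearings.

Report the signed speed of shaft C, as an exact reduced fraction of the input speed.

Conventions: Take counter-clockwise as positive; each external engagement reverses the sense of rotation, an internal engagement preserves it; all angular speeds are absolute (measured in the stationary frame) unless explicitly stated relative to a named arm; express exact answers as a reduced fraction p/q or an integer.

2-mesh fixed-axis compound train (all bearings frame-fixed)
mesh 1 [59T→48T]: |ω|/ω_in = 1×59/48 = 59/48, sense flips to −
mesh 2 [96T→29T]: |ω|/ω_in = (59/48)×96/29 = 118/29, sense flips to +
signed output speed (× input speed) = 118/29

118/29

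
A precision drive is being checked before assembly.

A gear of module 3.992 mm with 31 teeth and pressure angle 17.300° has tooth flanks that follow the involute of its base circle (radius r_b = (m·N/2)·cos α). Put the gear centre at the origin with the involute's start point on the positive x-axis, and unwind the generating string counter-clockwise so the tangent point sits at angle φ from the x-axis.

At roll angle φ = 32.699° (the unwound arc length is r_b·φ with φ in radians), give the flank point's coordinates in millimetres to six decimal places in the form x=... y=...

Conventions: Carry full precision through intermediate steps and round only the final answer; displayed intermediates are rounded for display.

single-mesh involute tooth geometry (31T wheel at module 3.992)
pitch radius r_p = m·N/2 = 3.992·31/2 = 61.876000
base radius r_b = r_p·cos α = 61.876000·cos 17.300° = 59.076779
roll angle φ = 32.699° = 0.57070521 rad
x = r_b·(cos φ + φ·sin φ) = 67.928241
y = r_b·(sin φ − φ·cos φ) = 3.542578

x=67.928241 y=3.542578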